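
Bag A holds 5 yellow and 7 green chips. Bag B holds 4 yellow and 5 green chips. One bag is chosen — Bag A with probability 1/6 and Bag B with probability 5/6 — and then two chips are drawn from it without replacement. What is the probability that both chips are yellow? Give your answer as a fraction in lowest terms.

From Bag A: P(both yellow) = (5/12)(4/11) = 5/33.
From Bag B: P(both yellow) = (4/9)(3/8) = 1/6.
Total probability = (1/6)(5/33) + (5/6)(1/6) = 65/396.

65/396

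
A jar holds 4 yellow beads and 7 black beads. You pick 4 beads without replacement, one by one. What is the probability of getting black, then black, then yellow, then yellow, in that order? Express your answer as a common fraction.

Each draw changes the counts, so multiply the conditional probabilities along the sequence:
P = 7/11 × 6/10 × 4/9 × 3/8 = 504/7920 = 7/110.

7/110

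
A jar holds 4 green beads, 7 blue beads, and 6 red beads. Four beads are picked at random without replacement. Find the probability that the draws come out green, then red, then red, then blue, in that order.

1/68

Chain rule:
P = 4/17 × 6/16 × 5/15 × 7/14 = 840/57120 = 1/68.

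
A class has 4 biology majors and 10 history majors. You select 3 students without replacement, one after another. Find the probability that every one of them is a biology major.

1/91

P(every draw is a biology major) = 4/14 × 3/13 × 2/12 = 24/2184 = 1/91.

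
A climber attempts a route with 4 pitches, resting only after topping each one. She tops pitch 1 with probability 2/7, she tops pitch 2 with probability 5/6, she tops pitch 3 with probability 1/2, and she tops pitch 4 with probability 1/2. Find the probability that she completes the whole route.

5/84

The events are sequential, so multiply the conditional probabilities:
P = 2/7 × 5/6 × 1/2 × 1/2 = 10/168 = 5/84.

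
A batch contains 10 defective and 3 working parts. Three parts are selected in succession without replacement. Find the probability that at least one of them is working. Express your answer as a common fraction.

P(no working) = 10/13 × 9/12 × 8/11 = 720/1716 = 60/143.
P(at least one) = 1 − 60/143 = 83/143.

83/143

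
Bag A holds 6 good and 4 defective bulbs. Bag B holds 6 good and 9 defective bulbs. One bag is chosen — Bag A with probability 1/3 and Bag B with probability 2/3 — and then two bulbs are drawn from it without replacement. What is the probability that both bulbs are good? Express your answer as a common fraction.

13/63

From Bag A: P(both good) = (6/10)(5/9) = 1/3.
From Bag B: P(both good) = (6/15)(5/14) = 1/7.
Total probability = (1/3)(1/3) + (2/3)(1/7) = 13/63.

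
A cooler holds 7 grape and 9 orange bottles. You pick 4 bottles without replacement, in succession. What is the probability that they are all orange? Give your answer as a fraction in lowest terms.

9/130

P(all orange) = 9/16 × 8/15 × 7/14 × 6/13 = 3024/43680 = 9/130.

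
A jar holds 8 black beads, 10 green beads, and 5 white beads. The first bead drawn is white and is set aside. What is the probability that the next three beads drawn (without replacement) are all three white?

1/385

After the first draw, 4 of the remaining 22 beads are white.
P = 4/22 × 3/21 × 2/20 = 24/9240 = 1/385.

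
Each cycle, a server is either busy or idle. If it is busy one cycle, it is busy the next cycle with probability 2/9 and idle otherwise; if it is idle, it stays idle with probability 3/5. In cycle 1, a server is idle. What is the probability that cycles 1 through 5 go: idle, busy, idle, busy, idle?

196/2025

Cycle 1 is given. For each transition, use the conditional probability from the current state:
P(busy | idle) = 2/5; P(idle | busy) = 7/9; P(busy | idle) = 2/5; P(idle | busy) = 7/9.
P = 2/5 × 7/9 × 2/5 × 7/9 = 196/2025.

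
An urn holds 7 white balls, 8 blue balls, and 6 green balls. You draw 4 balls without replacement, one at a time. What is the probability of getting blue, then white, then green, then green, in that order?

2/171

Each draw changes the counts, so multiply the conditional probabilities along the sequence:
P = 8/21 × 7/20 × 6/19 × 5/18 = 1680/143640 = 2/171.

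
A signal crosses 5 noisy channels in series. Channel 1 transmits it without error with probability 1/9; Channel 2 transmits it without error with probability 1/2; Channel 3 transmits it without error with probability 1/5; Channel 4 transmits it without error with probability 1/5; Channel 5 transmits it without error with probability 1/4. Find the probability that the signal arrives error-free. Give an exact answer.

1/1800

Each stage is reached only if all earlier stages succeed, so
P = 1/9 × 1/2 × 1/5 × 1/5 × 1/4 = 1/1800.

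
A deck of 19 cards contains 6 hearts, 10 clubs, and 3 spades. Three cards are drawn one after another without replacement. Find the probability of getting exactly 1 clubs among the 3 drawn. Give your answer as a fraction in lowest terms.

120/323

One ordering (a club drawn first) has probability 10/19 × 9/18 × 8/17 = 720/5814 = 40/323.
There are C(3,1) = 3 such orderings, each equally likely, so P = 3 × 40/323 = 120/323.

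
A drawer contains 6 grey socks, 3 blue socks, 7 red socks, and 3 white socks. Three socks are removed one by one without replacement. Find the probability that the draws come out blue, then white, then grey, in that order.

Chain rule:
P = 3/19 × 3/18 × 6/17 = 54/5814 = 3/323.

3/323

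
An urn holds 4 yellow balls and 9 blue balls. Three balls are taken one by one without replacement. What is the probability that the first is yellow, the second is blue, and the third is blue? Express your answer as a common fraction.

Chain rule:
P = 4/13 × 9/12 × 8/11 = 288/1716 = 24/143.

24/143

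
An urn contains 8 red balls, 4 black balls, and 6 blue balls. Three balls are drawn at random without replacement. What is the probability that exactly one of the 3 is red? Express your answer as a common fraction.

15/34

One ordering (red drawn first) has probability 8/18 × 10/17 × 9/16 = 720/4896 = 5/34.
There are C(3,1) = 3 such orderings, each equally likely, so P = 3 × 5/34 = 15/34.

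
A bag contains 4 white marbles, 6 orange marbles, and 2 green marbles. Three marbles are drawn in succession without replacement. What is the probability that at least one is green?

P(no green) = 10/12 × 9/11 × 8/10 = 720/1320 = 6/11.
P(at least one) = 1 − 6/11 = 5/11.

5/11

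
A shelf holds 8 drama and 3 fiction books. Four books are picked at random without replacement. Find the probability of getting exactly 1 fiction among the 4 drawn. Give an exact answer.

28/55

One ordering (fiction drawn first) has probability 3/11 × 8/10 × 7/9 × 6/8 = 1008/7920 = 7/55.
There are C(4,1) = 4 such orderings, each equally likely, so P = 4 × 7/55 = 28/55.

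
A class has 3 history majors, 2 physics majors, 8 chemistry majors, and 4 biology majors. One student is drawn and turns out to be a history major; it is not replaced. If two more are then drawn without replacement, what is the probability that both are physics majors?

After the first draw, 2 of the remaining 16 students are physics majors.
P = 2/16 × 1/15 = 2/240 = 1/120.

1/120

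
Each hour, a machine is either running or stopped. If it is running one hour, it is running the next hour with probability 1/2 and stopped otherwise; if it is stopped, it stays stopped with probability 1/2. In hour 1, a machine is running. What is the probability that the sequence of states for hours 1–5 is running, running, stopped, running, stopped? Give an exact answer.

Hour 1 is given. For each transition, use the conditional probability from the current state:
P(running | running) = 1/2; P(stopped | running) = 1/2; P(running | stopped) = 1/2; P(stopped | running) = 1/2.
P = 1/2 × 1/2 × 1/2 × 1/2 = 1/16.

1/16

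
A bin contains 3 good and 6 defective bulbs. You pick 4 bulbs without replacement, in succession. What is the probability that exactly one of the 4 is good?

One ordering (good drawn first) has probability 3/9 × 6/8 × 5/7 × 4/6 = 360/3024 = 5/42.
There are C(4,1) = 4 such orderings, each equally likely, so P = 4 × 5/42 = 10/21.

10/21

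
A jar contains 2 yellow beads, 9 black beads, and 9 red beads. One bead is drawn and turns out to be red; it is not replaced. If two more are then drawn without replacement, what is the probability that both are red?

28/171

With the first bead removed, 8 red remain out of 19.
P = 8/19 × 7/18 = 56/342 = 28/171.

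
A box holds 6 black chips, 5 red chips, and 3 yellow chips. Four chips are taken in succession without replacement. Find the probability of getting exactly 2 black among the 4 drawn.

One ordering (black drawn first) has probability 6/14 × 5/13 × 8/12 × 7/11 = 1680/24024 = 10/143.
There are C(4,2) = 6 such orderings, each equally likely, so P = 6 × 10/143 = 60/143.

60/143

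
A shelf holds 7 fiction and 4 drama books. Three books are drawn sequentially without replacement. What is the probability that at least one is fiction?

P(no fiction) = 4/11 × 3/10 × 2/9 = 24/990 = 4/165.
P(at least one) = 1 − 4/165 = 161/165.

161/165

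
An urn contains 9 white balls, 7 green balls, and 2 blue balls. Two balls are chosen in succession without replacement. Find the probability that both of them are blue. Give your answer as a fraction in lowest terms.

1/153

P = 2/18 × 1/17 = 2/306 = 1/153.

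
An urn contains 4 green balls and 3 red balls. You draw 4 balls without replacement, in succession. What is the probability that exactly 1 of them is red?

One ordering (red drawn first) has probability 3/7 × 4/6 × 3/5 × 2/4 = 72/840 = 3/35.
There are C(4,1) = 4 such orderings, each equally likely, so P = 4 × 3/35 = 12/35.

12/35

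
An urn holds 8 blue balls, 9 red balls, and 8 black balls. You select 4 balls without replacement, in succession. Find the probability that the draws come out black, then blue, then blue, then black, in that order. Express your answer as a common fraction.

Each draw changes the counts, so multiply the conditional probabilities along the sequence:
P = 8/25 × 8/24 × 7/23 × 7/22 = 3136/303600 = 196/18975.

196/18975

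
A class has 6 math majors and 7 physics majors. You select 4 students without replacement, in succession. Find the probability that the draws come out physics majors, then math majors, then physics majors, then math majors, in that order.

21/286

Multiply the probability of each draw given the previous ones:
P = 7/13 × 6/12 × 6/11 × 5/10 = 1260/17160 = 21/286.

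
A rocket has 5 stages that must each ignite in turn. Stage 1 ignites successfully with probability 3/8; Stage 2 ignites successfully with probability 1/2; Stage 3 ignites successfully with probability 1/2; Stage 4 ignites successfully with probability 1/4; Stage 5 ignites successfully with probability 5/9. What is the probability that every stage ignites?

5/384

Each stage is reached only if all earlier stages succeed, so
P = 3/8 × 1/2 × 1/2 × 1/4 × 5/9 = 15/1152 = 5/384.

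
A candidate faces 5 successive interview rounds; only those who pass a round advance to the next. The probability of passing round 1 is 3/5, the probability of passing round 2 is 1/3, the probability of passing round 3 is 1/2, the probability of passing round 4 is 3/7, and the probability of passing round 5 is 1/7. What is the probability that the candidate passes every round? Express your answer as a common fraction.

3/490

Multiplying along the chain,
P = 3/5 × 1/3 × 1/2 × 3/7 × 1/7 = 9/1470 = 3/490.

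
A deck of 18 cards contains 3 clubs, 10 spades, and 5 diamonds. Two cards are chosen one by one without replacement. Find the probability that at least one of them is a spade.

P(no spades) = 8/18 × 7/17 = 56/306 = 28/153.
P(at least one) = 1 − 28/153 = 125/153.

125/153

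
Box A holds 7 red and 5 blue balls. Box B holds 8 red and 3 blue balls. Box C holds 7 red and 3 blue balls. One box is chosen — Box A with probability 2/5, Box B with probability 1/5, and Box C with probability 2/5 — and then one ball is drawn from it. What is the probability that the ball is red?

1087/1650

From Box A: P(red) = 7/12.
From Box B: P(red) = 8/11.
From Box C: P(red) = 7/10.
Total probability = (2/5)(7/12) + (1/5)(8/11) + (2/5)(7/10) = 1087/1650.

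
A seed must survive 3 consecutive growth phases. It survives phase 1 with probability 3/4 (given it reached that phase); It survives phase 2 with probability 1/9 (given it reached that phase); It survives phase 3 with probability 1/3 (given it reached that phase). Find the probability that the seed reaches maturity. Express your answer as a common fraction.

The events are sequential, so multiply the conditional probabilities:
P = 3/4 × 1/9 × 1/3 = 3/108 = 1/36.

1/36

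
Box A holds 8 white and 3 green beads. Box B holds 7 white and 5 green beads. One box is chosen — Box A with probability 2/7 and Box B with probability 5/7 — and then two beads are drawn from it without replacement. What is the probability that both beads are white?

41/110

From Box A: P(both white) = (8/11)(7/10) = 28/55.
From Box B: P(both white) = (7/12)(6/11) = 7/22.
Total probability = (2/7)(28/55) + (5/7)(7/22) = 41/110.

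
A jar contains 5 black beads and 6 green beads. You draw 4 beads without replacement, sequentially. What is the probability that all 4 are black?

P(all black) = 5/11 × 4/10 × 3/9 × 2/8 = 120/7920 = 1/66.

1/66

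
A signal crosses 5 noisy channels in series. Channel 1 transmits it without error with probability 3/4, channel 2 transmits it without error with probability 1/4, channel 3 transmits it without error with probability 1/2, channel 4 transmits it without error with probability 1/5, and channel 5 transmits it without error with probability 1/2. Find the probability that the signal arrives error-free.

3/320

Multiplying along the chain,
P = 3/4 × 1/4 × 1/2 × 1/5 × 1/2 = 3/320.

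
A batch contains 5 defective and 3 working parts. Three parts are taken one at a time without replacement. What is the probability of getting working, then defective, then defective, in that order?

5/28

Each draw changes the counts, so multiply the conditional probabilities along the sequence:
P = 3/8 × 5/7 × 4/6 = 60/336 = 5/28.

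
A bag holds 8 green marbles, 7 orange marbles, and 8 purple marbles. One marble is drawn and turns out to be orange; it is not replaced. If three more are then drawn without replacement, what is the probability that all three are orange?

With the first marble removed, 6 orange remain out of 22.
P = 6/22 × 5/21 × 4/20 = 120/9240 = 1/77.

1/77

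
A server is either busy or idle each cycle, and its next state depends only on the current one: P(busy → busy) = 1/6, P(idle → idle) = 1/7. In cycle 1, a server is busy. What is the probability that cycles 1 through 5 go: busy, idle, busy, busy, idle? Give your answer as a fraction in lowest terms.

25/252

Cycle 1 is given. For each transition, use the conditional probability from the current state:
P(idle | busy) = 5/6; P(busy | idle) = 6/7; P(busy | busy) = 1/6; P(idle | busy) = 5/6.
P = 5/6 × 6/7 × 1/6 × 5/6 = 150/1512 = 25/252.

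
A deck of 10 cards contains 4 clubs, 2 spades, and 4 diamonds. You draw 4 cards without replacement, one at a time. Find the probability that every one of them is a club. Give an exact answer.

1/210

P(every draw is a club) = 4/10 × 3/9 × 2/8 × 1/7 = 24/5040 = 1/210.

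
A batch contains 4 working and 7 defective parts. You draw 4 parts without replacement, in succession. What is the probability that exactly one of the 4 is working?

14/33

One ordering (working drawn first) has probability 4/11 × 7/10 × 6/9 × 5/8 = 840/7920 = 7/66.
There are C(4,1) = 4 such orderings, each equally likely, so P = 4 × 7/66 = 14/33.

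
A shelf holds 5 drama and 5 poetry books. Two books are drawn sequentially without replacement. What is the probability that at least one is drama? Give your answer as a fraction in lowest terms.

P(no drama) = 5/10 × 4/9 = 20/90 = 2/9.
P(at least one) = 1 − 2/9 = 7/9.

7/9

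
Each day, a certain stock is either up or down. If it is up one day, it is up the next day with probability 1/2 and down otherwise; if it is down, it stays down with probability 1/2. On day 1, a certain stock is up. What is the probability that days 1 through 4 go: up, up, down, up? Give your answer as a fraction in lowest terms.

1/8

Day 1 is given. For each transition, use the conditional probability from the current state:
P(up | up) = 1/2; P(down | up) = 1/2; P(up | down) = 1/2.
P = 1/2 × 1/2 × 1/2 = 1/8.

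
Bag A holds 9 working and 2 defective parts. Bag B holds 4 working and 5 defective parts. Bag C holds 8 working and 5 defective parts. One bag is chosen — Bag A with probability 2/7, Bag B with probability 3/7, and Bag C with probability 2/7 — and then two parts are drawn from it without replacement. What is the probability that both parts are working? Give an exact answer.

From Bag A: P(both working) = (9/11)(8/10) = 36/55.
From Bag B: P(both working) = (4/9)(3/8) = 1/6.
From Bag C: P(both working) = (8/13)(7/12) = 14/39.
Total probability = (2/7)(36/55) + (3/7)(1/6) + (2/7)(14/39) = 10841/30030.

10841/30030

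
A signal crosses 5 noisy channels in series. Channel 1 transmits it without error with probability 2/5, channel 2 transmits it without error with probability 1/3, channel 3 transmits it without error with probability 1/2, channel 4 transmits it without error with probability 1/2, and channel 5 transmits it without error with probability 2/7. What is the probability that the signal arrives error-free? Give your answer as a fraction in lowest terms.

1/105

Multiplying along the chain,
P = 2/5 × 1/3 × 1/2 × 1/2 × 2/7 = 4/420 = 1/105.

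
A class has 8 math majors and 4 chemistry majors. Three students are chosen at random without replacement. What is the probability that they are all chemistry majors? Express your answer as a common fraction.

1/55

P(every draw is a chemistry major) = 4/12 × 3/11 × 2/10 = 24/1320 = 1/55.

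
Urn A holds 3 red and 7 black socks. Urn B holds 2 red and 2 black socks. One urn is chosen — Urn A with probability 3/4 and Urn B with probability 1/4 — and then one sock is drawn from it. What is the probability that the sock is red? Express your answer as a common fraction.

7/20

From Urn A: P(red) = 3/10.
From Urn B: P(red) = 2/4.
Total probability = (3/4)(3/10) + (1/4)(2/4) = 7/20.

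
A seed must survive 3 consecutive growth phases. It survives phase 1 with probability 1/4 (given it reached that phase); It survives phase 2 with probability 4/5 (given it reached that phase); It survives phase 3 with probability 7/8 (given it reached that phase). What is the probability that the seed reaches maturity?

7/40

The events are sequential, so multiply the conditional probabilities:
P = 1/4 × 4/5 × 7/8 = 28/160 = 7/40.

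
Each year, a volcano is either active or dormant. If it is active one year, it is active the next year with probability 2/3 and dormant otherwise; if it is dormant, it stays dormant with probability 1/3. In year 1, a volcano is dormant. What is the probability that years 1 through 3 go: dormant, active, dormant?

2/9

Year 1 is given. For each transition, use the conditional probability from the current state:
P(active | dormant) = 2/3; P(dormant | active) = 1/3.
P = 2/3 × 1/3 = 2/9.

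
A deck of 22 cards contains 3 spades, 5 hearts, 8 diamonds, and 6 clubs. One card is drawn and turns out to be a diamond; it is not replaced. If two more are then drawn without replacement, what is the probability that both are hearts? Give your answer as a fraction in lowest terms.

1/21

After the first draw, 5 of the remaining 21 cards are hearts.
P = 5/21 × 4/20 = 20/420 = 1/21.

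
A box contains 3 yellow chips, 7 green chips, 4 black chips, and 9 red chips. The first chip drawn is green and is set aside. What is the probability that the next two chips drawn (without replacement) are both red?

After the first draw, 9 of the remaining 22 chips are red.
P = 9/22 × 8/21 = 72/462 = 12/77.

12/77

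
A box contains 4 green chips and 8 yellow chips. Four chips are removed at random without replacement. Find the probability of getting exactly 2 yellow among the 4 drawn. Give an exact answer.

One ordering (yellow drawn first) has probability 8/12 × 7/11 × 4/10 × 3/9 = 672/11880 = 28/495.
There are C(4,2) = 6 such orderings, each equally likely, so P = 6 × 28/495 = 56/165.

56/165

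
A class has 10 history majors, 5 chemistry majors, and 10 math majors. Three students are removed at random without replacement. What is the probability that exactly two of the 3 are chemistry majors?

One ordering (chemistry majors drawn first) has probability 5/25 × 4/24 × 20/23 = 400/13800 = 2/69.
There are C(3,2) = 3 such orderings, each equally likely, so P = 3 × 2/69 = 2/23.

2/23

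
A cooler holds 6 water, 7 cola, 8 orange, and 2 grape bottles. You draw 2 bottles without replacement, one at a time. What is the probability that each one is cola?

21/253

P(all cola) = 7/23 × 6/22 = 42/506 = 21/253.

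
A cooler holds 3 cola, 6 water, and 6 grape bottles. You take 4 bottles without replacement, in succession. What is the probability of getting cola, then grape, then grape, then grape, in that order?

1/91

Chain rule:
P = 3/15 × 6/14 × 5/13 × 4/12 = 360/32760 = 1/91.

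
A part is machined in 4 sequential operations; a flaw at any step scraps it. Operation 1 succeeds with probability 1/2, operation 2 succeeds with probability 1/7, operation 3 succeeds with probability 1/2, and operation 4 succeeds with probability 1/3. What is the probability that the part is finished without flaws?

The events are sequential, so multiply the conditional probabilities:
P = 1/2 × 1/7 × 1/2 × 1/3 = 1/84.

1/84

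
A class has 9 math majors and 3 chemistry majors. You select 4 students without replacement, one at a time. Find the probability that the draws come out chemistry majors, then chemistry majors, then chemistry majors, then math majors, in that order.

1/220

Each draw changes the counts, so multiply the conditional probabilities along the sequence:
P = 3/12 × 2/11 × 1/10 × 9/9 = 54/11880 = 1/220.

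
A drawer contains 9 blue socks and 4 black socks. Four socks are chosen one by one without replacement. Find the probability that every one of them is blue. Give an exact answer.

126/715

P = 9/13 × 8/12 × 7/11 × 6/10 = 3024/17160 = 126/715.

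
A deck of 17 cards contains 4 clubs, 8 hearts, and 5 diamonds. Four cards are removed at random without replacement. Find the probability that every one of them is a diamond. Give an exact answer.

P(all diamonds) = 5/17 × 4/16 × 3/15 × 2/14 = 120/57120 = 1/476.

1/476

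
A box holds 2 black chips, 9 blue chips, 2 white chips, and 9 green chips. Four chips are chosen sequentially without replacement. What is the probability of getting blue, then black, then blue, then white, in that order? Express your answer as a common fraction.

12/7315

Chain rule:
P = 9/22 × 2/21 × 8/20 × 2/19 = 288/175560 = 12/7315.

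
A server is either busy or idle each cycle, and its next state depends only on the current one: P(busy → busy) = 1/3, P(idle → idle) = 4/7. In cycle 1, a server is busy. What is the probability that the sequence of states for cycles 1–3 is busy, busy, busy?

Cycle 1 is given. For each transition, use the conditional probability from the current state:
P(busy | busy) = 1/3; P(busy | busy) = 1/3.
P = 1/3 × 1/3 = 1/9.

1/9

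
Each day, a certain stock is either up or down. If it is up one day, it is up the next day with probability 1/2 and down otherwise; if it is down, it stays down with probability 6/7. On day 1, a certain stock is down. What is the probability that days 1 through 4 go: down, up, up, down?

Day 1 is given. For each transition, use the conditional probability from the current state:
P(up | down) = 1/7; P(up | up) = 1/2; P(down | up) = 1/2.
P = 1/7 × 1/2 × 1/2 = 1/28.

1/28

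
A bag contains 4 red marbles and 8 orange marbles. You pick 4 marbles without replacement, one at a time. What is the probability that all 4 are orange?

P(every draw is orange) = 8/12 × 7/11 × 6/10 × 5/9 = 1680/11880 = 14/99.

14/99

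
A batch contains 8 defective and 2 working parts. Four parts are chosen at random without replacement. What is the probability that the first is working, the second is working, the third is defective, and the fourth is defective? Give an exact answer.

1/45

Each draw changes the counts, so multiply the conditional probabilities along the sequence:
P = 2/10 × 1/9 × 8/8 × 7/7 = 112/5040 = 1/45.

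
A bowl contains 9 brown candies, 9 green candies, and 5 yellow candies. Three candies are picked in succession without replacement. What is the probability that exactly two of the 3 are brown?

One ordering (brown drawn first) has probability 9/23 × 8/22 × 14/21 = 1008/10626 = 24/253.
There are C(3,2) = 3 such orderings, each equally likely, so P = 3 × 24/253 = 72/253.

72/253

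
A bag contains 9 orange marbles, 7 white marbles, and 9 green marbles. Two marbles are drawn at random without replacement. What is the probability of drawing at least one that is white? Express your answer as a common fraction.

P(no white) = 18/25 × 17/24 = 306/600 = 51/100.
P(at least one) = 1 − 51/100 = 49/100.

49/100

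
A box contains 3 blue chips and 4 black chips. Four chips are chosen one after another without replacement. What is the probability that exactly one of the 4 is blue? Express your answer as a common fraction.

12/35

One ordering (blue drawn first) has probability 3/7 × 4/6 × 3/5 × 2/4 = 72/840 = 3/35.
There are C(4,1) = 4 such orderings, each equally likely, so P = 4 × 3/35 = 12/35.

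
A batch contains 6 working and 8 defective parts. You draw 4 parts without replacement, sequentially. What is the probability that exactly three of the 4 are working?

160/1001

One ordering (working drawn first) has probability 6/14 × 5/13 × 4/12 × 8/11 = 960/24024 = 40/1001.
There are C(4,3) = 4 such orderings, each equally likely, so P = 4 × 40/1001 = 160/1001.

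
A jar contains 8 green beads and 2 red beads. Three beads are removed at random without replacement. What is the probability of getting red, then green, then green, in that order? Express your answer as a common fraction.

Multiply the probability of each draw given the previous ones:
P = 2/10 × 8/9 × 7/8 = 112/720 = 7/45.

7/45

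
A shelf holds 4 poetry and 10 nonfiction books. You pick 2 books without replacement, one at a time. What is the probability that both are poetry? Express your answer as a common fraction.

P(every draw is poetry) = 4/14 × 3/13 = 12/182 = 6/91.

6/91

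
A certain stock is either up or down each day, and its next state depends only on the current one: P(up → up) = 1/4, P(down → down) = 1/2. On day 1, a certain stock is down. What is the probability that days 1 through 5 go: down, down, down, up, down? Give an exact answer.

3/32

Day 1 is given. For each transition, use the conditional probability from the current state:
P(down | down) = 1/2; P(down | down) = 1/2; P(up | down) = 1/2; P(down | up) = 3/4.
P = 1/2 × 1/2 × 1/2 × 3/4 = 3/32.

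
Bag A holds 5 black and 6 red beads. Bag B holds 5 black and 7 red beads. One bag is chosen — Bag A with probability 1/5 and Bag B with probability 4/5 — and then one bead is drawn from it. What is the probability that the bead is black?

14/33

From Bag A: P(black) = 5/11.
From Bag B: P(black) = 5/12.
Total probability = (1/5)(5/11) + (4/5)(5/12) = 14/33.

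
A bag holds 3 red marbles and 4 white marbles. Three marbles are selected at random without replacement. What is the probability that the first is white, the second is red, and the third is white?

6/35

Chain rule:
P = 4/7 × 3/6 × 3/5 = 36/210 = 6/35.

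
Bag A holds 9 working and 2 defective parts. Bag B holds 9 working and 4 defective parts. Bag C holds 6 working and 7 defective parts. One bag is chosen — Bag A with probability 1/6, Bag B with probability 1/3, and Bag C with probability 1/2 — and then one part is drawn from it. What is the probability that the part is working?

From Bag A: P(working) = 9/11.
From Bag B: P(working) = 9/13.
From Bag C: P(working) = 6/13.
Total probability = (1/6)(9/11) + (1/3)(9/13) + (1/2)(6/13) = 171/286.

171/286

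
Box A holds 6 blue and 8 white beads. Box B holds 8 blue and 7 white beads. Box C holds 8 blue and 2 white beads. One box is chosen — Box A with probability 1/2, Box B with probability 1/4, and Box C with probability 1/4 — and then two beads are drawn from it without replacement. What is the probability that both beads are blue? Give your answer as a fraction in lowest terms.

499/1638

From Box A: P(both blue) = (6/14)(5/13) = 15/91.
From Box B: P(both blue) = (8/15)(7/14) = 4/15.
From Box C: P(both blue) = (8/10)(7/9) = 28/45.
Total probability = (1/2)(15/91) + (1/4)(4/15) + (1/4)(28/45) = 499/1638.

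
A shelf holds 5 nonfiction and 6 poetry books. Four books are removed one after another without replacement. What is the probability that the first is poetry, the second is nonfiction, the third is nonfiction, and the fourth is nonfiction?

Each draw changes the counts, so multiply the conditional probabilities along the sequence:
P = 6/11 × 5/10 × 4/9 × 3/8 = 360/7920 = 1/22.

1/22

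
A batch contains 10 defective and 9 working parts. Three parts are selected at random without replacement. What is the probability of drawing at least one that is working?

283/323

P(no working) = 10/19 × 9/18 × 8/17 = 720/5814 = 40/323.
P(at least one) = 1 − 40/323 = 283/323.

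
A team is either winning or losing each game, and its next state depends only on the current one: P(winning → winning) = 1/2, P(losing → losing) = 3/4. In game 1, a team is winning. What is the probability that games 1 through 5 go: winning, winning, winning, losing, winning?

Game 1 is given. For each transition, use the conditional probability from the current state:
P(winning | winning) = 1/2; P(winning | winning) = 1/2; P(losing | winning) = 1/2; P(winning | losing) = 1/4.
P = 1/2 × 1/2 × 1/2 × 1/4 = 1/32.

1/32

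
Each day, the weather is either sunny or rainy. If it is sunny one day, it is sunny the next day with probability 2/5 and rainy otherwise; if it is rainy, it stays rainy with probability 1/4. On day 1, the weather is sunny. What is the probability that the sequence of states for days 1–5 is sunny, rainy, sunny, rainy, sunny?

Day 1 is given. For each transition, use the conditional probability from the current state:
P(rainy | sunny) = 3/5; P(sunny | rainy) = 3/4; P(rainy | sunny) = 3/5; P(sunny | rainy) = 3/4.
P = 3/5 × 3/4 × 3/5 × 3/4 = 81/400.

81/400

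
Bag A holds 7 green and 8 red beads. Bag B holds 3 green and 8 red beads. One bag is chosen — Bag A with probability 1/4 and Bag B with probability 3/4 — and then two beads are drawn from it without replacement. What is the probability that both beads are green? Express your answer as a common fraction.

From Bag A: P(both green) = (7/15)(6/14) = 1/5.
From Bag B: P(both green) = (3/11)(2/10) = 3/55.
Total probability = (1/4)(1/5) + (3/4)(3/55) = 1/11.

1/11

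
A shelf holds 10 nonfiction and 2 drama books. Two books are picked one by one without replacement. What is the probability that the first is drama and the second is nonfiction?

5/33

Each draw changes the counts, so multiply the conditional probabilities along the sequence:
P = 2/12 × 10/11 = 20/132 = 5/33.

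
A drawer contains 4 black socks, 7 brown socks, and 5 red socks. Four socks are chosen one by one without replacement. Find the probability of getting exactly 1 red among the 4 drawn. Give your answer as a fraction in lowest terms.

One ordering (red drawn first) has probability 5/16 × 11/15 × 10/14 × 9/13 = 4950/43680 = 165/1456.
There are C(4,1) = 4 such orderings, each equally likely, so P = 4 × 165/1456 = 165/364.

165/364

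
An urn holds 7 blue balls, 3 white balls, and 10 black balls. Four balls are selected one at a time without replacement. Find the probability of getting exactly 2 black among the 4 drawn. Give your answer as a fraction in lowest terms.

One ordering (black drawn first) has probability 10/20 × 9/19 × 10/18 × 9/17 = 8100/116280 = 45/646.
There are C(4,2) = 6 such orderings, each equally likely, so P = 6 × 45/646 = 135/323.

135/323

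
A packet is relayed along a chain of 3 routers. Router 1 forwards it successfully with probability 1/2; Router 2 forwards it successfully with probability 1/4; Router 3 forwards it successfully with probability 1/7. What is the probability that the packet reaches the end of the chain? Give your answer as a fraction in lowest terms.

1/56

Multiplying along the chain,
P = 1/2 × 1/4 × 1/7 = 1/56.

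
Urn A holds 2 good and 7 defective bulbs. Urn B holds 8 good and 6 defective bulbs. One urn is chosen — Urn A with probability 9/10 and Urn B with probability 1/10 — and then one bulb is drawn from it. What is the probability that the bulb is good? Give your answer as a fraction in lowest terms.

9/35

From Urn A: P(good) = 2/9.
From Urn B: P(good) = 8/14.
Total probability = (9/10)(2/9) + (1/10)(8/14) = 9/35.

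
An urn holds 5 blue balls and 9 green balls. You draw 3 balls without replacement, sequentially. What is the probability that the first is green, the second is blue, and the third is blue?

15/182

Each draw changes the counts, so multiply the conditional probabilities along the sequence:
P = 9/14 × 5/13 × 4/12 = 180/2184 = 15/182.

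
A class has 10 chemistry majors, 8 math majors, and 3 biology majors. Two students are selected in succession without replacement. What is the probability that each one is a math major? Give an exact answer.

P = 8/21 × 7/20 = 56/420 = 2/15.

2/15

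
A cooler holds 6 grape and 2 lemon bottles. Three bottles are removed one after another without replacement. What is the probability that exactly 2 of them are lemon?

One ordering (lemon drawn first) has probability 2/8 × 1/7 × 6/6 = 12/336 = 1/28.
There are C(3,2) = 3 such orderings, each equally likely, so P = 3 × 1/28 = 3/28.

3/28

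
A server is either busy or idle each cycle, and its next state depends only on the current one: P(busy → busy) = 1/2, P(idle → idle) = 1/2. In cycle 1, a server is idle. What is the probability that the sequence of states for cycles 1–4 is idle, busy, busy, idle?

Cycle 1 is given. For each transition, use the conditional probability from the current state:
P(busy | idle) = 1/2; P(busy | busy) = 1/2; P(idle | busy) = 1/2.
P = 1/2 × 1/2 × 1/2 = 1/8.

1/8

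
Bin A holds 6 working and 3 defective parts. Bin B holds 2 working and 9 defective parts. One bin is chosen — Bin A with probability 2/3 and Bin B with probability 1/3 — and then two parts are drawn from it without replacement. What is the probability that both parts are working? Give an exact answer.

281/990

From Bin A: P(both working) = (6/9)(5/8) = 5/12.
From Bin B: P(both working) = (2/11)(1/10) = 1/55.
Total probability = (2/3)(5/12) + (1/3)(1/55) = 281/990.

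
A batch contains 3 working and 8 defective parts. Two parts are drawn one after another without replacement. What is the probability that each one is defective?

P(every draw is defective) = 8/11 × 7/10 = 56/110 = 28/55.

28/55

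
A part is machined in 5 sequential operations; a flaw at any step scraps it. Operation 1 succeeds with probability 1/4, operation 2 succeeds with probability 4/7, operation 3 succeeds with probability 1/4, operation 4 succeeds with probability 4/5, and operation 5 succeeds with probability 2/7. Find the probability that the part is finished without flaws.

2/245

Each stage is reached only if all earlier stages succeed, so
P = 1/4 × 4/7 × 1/4 × 4/5 × 2/7 = 32/3920 = 2/245.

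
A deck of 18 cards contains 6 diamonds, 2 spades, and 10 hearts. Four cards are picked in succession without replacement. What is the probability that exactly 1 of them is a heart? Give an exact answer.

One ordering (a heart drawn first) has probability 10/18 × 8/17 × 7/16 × 6/15 = 3360/73440 = 7/153.
There are C(4,1) = 4 such orderings, each equally likely, so P = 4 × 7/153 = 28/153.

28/153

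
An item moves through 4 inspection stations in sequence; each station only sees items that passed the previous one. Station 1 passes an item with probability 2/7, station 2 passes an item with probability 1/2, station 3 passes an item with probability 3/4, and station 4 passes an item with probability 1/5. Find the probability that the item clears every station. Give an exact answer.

Each stage is reached only if all earlier stages succeed, so
P = 2/7 × 1/2 × 3/4 × 1/5 = 6/280 = 3/140.

3/140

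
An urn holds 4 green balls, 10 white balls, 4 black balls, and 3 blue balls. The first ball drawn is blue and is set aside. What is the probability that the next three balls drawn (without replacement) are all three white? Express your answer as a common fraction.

2/19

After the first draw, 10 of the remaining 20 balls are white.
P = 10/20 × 9/19 × 8/18 = 720/6840 = 2/19.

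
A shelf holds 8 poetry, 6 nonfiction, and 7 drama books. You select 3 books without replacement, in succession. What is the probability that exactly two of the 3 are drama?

One ordering (drama drawn first) has probability 7/21 × 6/20 × 14/19 = 588/7980 = 7/95.
There are C(3,2) = 3 such orderings, each equally likely, so P = 3 × 7/95 = 21/95.

21/95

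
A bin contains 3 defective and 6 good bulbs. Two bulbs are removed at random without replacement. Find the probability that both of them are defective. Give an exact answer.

P(all defective) = 3/9 × 2/8 = 6/72 = 1/12.

1/12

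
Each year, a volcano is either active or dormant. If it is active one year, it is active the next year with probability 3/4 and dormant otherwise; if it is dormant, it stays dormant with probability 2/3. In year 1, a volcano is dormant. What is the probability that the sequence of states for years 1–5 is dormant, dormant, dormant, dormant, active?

8/81

Year 1 is given. For each transition, use the conditional probability from the current state:
P(dormant | dormant) = 2/3; P(dormant | dormant) = 2/3; P(dormant | dormant) = 2/3; P(active | dormant) = 1/3.
P = 2/3 × 2/3 × 2/3 × 1/3 = 8/81.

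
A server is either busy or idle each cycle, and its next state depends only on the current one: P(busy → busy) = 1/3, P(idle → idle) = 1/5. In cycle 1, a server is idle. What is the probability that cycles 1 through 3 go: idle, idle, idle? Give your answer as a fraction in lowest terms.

1/25

Cycle 1 is given. For each transition, use the conditional probability from the current state:
P(idle | idle) = 1/5; P(idle | idle) = 1/5.
P = 1/5 × 1/5 = 1/25.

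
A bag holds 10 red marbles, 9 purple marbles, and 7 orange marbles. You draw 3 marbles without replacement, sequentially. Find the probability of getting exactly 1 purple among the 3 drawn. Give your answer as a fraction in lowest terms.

One ordering (purple drawn first) has probability 9/26 × 17/25 × 16/24 = 2448/15600 = 51/325.
There are C(3,1) = 3 such orderings, each equally likely, so P = 3 × 51/325 = 153/325.

153/325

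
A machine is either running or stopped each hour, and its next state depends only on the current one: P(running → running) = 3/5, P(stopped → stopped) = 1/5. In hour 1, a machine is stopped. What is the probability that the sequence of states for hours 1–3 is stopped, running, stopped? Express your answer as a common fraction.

Hour 1 is given. For each transition, use the conditional probability from the current state:
P(running | stopped) = 4/5; P(stopped | running) = 2/5.
P = 4/5 × 2/5 = 8/25.

8/25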